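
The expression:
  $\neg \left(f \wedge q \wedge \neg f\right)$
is always true.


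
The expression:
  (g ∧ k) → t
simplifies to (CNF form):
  t ∨ ¬g ∨ ¬k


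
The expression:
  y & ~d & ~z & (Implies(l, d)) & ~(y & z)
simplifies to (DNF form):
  y & ~d & ~l & ~z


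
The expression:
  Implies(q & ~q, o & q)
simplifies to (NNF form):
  True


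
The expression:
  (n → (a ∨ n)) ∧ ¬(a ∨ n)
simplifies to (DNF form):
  ¬a ∧ ¬n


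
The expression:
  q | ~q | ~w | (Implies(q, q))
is always true.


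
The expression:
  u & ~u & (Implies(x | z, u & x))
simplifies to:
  False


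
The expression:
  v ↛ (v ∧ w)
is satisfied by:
  {v: True, w: False}


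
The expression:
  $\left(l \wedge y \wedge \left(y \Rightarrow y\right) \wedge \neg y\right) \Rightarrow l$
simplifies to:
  $\text{True}$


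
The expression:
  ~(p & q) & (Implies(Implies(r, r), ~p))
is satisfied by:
  {p: False}


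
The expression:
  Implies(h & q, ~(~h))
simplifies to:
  True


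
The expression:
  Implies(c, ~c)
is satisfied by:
  {c: False}


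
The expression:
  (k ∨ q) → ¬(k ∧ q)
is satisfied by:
  {k: False, q: False}
  {q: True, k: False}
  {k: True, q: False}


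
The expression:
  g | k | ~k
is always true.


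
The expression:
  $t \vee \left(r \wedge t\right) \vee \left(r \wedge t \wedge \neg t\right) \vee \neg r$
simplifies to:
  $t \vee \neg r$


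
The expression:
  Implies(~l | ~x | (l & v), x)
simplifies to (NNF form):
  x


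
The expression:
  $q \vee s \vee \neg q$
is always true.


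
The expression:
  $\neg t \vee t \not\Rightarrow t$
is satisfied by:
  {t: False}


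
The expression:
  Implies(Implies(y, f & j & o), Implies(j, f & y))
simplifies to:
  y | ~j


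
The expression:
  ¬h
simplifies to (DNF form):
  ¬h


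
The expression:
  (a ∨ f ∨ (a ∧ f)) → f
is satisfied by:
  {f: True, a: False}
  {a: False, f: False}
  {a: True, f: True}


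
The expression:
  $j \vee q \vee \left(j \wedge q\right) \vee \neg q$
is always true.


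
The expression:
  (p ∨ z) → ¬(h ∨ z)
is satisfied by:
  {p: False, z: False, h: False}
  {h: True, p: False, z: False}
  {p: True, h: False, z: False}


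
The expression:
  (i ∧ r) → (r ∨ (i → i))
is always true.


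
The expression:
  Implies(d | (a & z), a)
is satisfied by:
  {a: True, d: False}
  {d: False, a: False}
  {d: True, a: True}


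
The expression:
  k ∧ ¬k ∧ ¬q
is never true.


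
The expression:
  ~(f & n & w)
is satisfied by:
  {w: False, n: False, f: False}
  {f: True, w: False, n: False}
  {n: True, w: False, f: False}
  {f: True, n: True, w: False}
  {w: True, f: False, n: False}
  {f: True, w: True, n: False}
  {n: True, w: True, f: False}


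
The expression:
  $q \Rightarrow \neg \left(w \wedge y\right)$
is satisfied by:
  {w: False, q: False, y: False}
  {y: True, w: False, q: False}
  {q: True, w: False, y: False}
  {y: True, q: True, w: False}
  {w: True, y: False, q: False}
  {y: True, w: True, q: False}
  {q: True, w: True, y: False}


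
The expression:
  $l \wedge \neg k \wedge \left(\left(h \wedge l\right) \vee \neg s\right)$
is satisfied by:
  {h: True, l: True, s: False, k: False}
  {l: True, h: False, s: False, k: False}
  {h: True, s: True, l: True, k: False}


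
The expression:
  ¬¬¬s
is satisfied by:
  {s: False}


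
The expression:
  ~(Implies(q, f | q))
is never true.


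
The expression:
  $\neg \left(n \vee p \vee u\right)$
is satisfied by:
  {n: False, u: False, p: False}


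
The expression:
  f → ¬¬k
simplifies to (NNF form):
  k ∨ ¬f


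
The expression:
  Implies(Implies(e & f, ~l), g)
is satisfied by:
  {l: True, g: True, e: True, f: True}
  {l: True, g: True, e: True, f: False}
  {l: True, g: True, f: True, e: False}
  {l: True, g: True, f: False, e: False}
  {g: True, e: True, f: True, l: False}
  {g: True, e: True, f: False, l: False}
  {g: True, e: False, f: True, l: False}
  {g: True, e: False, f: False, l: False}
  {l: True, e: True, f: True, g: False}


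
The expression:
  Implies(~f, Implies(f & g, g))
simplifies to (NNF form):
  True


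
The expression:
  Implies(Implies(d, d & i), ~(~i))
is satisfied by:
  {i: True, d: True}
  {i: True, d: False}
  {d: True, i: False}


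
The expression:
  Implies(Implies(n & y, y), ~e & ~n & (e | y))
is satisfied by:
  {y: True, n: False, e: False}


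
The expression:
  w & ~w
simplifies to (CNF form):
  False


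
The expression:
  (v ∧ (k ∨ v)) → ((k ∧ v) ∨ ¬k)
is always true.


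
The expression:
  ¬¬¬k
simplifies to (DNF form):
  ¬k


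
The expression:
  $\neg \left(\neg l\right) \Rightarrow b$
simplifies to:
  $b \vee \neg l$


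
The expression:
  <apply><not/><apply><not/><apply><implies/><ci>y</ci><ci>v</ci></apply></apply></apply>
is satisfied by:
  {v: True, y: False}
  {y: False, v: False}
  {y: True, v: True}


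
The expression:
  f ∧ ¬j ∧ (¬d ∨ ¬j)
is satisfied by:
  {f: True, j: False}


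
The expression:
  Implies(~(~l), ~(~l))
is always true.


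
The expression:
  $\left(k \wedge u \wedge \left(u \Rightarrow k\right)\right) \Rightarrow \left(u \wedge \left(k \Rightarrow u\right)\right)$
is always true.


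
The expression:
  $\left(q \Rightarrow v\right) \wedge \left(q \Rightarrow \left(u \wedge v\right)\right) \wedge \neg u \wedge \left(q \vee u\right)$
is never true.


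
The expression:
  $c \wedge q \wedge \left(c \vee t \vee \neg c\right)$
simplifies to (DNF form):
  $c \wedge q$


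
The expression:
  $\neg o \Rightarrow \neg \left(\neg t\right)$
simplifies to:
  $o \vee t$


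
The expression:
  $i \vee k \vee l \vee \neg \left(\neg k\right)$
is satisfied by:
  {i: True, k: True, l: True}
  {i: True, k: True, l: False}
  {i: True, l: True, k: False}
  {i: True, l: False, k: False}
  {k: True, l: True, i: False}
  {k: True, l: False, i: False}
  {l: True, k: False, i: False}


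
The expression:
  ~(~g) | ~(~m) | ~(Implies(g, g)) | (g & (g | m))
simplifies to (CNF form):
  g | m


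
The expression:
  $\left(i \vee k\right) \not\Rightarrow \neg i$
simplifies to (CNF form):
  $i$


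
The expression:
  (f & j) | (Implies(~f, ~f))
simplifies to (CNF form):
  True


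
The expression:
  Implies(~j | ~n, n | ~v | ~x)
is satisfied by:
  {n: True, v: False, x: False}
  {v: False, x: False, n: False}
  {n: True, x: True, v: False}
  {x: True, v: False, n: False}
  {n: True, v: True, x: False}
  {v: True, n: False, x: False}
  {n: True, x: True, v: True}


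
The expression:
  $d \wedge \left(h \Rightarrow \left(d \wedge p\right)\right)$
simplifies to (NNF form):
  $d \wedge \left(p \vee \neg h\right)$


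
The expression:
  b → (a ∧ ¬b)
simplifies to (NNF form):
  ¬b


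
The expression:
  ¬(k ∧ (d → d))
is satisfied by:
  {k: False}


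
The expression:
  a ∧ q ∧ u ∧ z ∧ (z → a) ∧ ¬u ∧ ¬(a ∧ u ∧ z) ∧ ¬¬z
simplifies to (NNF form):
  False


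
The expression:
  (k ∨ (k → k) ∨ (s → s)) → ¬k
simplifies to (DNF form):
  ¬k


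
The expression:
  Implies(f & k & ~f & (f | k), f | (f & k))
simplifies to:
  True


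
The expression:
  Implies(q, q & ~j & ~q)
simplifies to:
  ~q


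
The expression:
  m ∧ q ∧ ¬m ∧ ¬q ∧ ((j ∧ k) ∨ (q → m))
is never true.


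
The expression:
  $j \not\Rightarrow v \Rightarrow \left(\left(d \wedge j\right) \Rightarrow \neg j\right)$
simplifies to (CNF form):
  $v \vee \neg d \vee \neg j$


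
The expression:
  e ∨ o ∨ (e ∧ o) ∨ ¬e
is always true.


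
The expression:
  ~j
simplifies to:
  ~j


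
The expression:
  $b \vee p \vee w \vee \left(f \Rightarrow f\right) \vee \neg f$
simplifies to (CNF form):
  $\text{True}$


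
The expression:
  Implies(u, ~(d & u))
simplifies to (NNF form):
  ~d | ~u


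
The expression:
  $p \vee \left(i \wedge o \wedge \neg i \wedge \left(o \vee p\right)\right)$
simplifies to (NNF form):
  $p$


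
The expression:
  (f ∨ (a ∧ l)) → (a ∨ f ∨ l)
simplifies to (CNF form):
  True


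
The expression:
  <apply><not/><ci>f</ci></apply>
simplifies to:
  <apply><not/><ci>f</ci></apply>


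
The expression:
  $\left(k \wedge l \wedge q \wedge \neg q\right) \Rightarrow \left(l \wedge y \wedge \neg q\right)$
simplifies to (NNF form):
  $\text{True}$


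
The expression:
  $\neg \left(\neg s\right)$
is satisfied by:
  {s: True}


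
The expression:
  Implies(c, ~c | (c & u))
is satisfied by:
  {u: True, c: False}
  {c: False, u: False}
  {c: True, u: True}


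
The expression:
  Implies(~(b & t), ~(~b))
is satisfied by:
  {b: True}


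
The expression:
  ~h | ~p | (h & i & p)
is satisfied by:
  {i: True, p: False, h: False}
  {p: False, h: False, i: False}
  {i: True, h: True, p: False}
  {h: True, p: False, i: False}
  {i: True, p: True, h: False}
  {p: True, i: False, h: False}
  {i: True, h: True, p: True}


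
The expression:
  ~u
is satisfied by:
  {u: False}


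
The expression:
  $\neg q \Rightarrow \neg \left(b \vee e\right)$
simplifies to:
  $q \vee \left(\neg b \wedge \neg e\right)$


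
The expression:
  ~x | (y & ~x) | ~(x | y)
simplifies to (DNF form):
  ~x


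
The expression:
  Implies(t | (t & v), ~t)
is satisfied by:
  {t: False}


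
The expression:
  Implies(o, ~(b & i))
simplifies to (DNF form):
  ~b | ~i | ~o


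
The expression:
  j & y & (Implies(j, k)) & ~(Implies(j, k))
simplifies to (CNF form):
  False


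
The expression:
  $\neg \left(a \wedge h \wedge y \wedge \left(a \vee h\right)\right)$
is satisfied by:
  {h: False, y: False, a: False}
  {a: True, h: False, y: False}
  {y: True, h: False, a: False}
  {a: True, y: True, h: False}
  {h: True, a: False, y: False}
  {a: True, h: True, y: False}
  {y: True, h: True, a: False}


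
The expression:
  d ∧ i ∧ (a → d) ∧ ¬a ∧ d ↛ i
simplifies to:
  False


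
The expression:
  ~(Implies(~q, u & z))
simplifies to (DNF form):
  (~q & ~u) | (~q & ~z)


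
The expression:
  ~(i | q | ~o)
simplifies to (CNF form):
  o & ~i & ~q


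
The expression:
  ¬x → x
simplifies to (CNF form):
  x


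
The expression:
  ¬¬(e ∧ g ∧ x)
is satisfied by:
  {e: True, x: True, g: True}


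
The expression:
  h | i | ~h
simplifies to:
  True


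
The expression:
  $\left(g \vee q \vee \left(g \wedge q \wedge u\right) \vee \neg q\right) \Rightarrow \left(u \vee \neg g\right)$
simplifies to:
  $u \vee \neg g$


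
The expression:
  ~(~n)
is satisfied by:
  {n: True}


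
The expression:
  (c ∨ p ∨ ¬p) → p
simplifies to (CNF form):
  p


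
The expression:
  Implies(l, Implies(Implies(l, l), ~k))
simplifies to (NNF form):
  ~k | ~l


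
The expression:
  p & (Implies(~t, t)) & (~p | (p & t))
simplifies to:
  p & t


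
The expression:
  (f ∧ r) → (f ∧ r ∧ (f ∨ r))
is always true.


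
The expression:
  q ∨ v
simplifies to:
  q ∨ v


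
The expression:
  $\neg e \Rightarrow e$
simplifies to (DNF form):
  $e$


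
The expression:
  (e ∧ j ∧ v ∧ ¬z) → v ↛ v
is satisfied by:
  {z: True, v: False, e: False, j: False}
  {j: False, v: False, z: False, e: False}
  {j: True, z: True, v: False, e: False}
  {j: True, v: False, z: False, e: False}
  {e: True, z: True, j: False, v: False}
  {e: True, j: False, v: False, z: False}
  {e: True, j: True, z: True, v: False}
  {e: True, j: True, v: False, z: False}
  {z: True, v: True, e: False, j: False}
  {v: True, e: False, z: False, j: False}
  {j: True, v: True, z: True, e: False}
  {j: True, v: True, e: False, z: False}
  {z: True, v: True, e: True, j: False}
  {v: True, e: True, j: False, z: False}
  {j: True, v: True, e: True, z: True}


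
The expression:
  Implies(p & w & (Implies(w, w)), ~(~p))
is always true.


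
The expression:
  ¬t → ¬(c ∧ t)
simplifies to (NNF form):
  True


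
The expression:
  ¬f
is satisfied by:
  {f: False}


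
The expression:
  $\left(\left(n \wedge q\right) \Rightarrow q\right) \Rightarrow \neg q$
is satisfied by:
  {q: False}


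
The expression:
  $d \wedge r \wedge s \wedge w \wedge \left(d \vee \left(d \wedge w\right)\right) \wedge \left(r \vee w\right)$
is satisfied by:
  {r: True, w: True, d: True, s: True}


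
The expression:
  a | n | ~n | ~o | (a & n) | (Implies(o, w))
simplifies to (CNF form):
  True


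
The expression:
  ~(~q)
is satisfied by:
  {q: True}


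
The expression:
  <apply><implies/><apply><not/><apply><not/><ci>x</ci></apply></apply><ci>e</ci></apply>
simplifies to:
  <apply><or/><ci>e</ci><apply><not/><ci>x</ci></apply></apply>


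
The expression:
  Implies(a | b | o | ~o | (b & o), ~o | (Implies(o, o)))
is always true.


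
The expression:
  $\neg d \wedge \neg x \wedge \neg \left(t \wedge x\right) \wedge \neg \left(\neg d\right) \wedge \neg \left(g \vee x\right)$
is never true.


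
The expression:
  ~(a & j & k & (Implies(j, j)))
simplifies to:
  ~a | ~j | ~k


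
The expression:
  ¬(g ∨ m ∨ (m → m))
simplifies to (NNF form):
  False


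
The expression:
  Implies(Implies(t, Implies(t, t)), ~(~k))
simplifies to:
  k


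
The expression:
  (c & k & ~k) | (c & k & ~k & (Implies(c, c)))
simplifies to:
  False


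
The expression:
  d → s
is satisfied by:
  {s: True, d: False}
  {d: False, s: False}
  {d: True, s: True}


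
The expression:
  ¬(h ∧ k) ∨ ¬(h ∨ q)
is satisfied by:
  {h: False, k: False}
  {k: True, h: False}
  {h: True, k: False}


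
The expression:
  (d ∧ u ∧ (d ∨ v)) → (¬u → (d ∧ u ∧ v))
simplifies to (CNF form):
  True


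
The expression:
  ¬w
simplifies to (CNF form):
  ¬w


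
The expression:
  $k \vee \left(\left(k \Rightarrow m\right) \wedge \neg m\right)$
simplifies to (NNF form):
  $k \vee \neg m$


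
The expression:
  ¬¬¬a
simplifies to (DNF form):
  ¬a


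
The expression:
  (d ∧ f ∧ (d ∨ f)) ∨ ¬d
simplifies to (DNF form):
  f ∨ ¬d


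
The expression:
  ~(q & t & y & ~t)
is always true.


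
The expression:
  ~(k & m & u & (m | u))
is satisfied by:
  {u: False, k: False, m: False}
  {m: True, u: False, k: False}
  {k: True, u: False, m: False}
  {m: True, k: True, u: False}
  {u: True, m: False, k: False}
  {m: True, u: True, k: False}
  {k: True, u: True, m: False}


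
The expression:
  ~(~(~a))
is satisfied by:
  {a: False}


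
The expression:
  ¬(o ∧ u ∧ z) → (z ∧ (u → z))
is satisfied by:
  {z: True}


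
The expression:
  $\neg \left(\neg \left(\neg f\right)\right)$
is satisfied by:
  {f: False}


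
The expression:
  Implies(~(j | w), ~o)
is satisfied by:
  {w: True, j: True, o: False}
  {w: True, j: False, o: False}
  {j: True, w: False, o: False}
  {w: False, j: False, o: False}
  {o: True, w: True, j: True}
  {o: True, w: True, j: False}
  {o: True, j: True, w: False}


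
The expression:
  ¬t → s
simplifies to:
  s ∨ t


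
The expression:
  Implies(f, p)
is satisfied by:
  {p: True, f: False}
  {f: False, p: False}
  {f: True, p: True}


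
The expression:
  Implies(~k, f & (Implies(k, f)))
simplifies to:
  f | k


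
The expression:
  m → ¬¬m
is always true.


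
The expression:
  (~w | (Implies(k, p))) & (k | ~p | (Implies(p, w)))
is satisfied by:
  {p: False, k: False, w: False}
  {w: True, p: False, k: False}
  {k: True, p: False, w: False}
  {w: True, p: True, k: False}
  {k: True, p: True, w: False}
  {w: True, k: True, p: True}


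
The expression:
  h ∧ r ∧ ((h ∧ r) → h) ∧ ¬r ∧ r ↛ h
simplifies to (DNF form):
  False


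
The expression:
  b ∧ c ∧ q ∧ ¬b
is never true.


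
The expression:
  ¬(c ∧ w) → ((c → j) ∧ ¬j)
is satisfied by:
  {w: True, c: False, j: False}
  {c: False, j: False, w: False}
  {w: True, c: True, j: False}
  {j: True, w: True, c: True}


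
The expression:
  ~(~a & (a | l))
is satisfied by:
  {a: True, l: False}
  {l: False, a: False}
  {l: True, a: True}


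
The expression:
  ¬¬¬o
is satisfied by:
  {o: False}


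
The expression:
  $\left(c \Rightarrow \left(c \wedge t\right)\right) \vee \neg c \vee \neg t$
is always true.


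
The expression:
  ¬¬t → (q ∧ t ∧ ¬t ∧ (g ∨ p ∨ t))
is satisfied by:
  {t: False}


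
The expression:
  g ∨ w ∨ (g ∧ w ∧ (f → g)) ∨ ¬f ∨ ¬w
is always true.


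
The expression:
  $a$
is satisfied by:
  {a: True}


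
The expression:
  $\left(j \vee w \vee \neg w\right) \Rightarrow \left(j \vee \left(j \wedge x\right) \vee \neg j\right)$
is always true.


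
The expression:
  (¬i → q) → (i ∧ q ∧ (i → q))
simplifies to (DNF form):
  (i ∧ q) ∨ (¬i ∧ ¬q)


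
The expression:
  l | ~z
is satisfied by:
  {l: True, z: False}
  {z: False, l: False}
  {z: True, l: True}


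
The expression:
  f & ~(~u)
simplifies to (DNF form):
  f & u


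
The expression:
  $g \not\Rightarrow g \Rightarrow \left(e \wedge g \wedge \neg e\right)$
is always true.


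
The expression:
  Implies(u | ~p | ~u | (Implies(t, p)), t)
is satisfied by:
  {t: True}


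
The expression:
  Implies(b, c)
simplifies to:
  c | ~b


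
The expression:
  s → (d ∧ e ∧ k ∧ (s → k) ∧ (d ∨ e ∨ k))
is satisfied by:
  {d: True, e: True, k: True, s: False}
  {d: True, e: True, k: False, s: False}
  {d: True, k: True, e: False, s: False}
  {d: True, k: False, e: False, s: False}
  {e: True, k: True, d: False, s: False}
  {e: True, d: False, k: False, s: False}
  {e: False, k: True, d: False, s: False}
  {e: False, d: False, k: False, s: False}
  {d: True, s: True, e: True, k: True}


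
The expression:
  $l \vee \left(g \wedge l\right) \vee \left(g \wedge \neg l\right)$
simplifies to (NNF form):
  $g \vee l$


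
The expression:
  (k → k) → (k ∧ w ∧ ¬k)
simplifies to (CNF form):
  False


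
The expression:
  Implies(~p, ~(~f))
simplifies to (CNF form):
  f | p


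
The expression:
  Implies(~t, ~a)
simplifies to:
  t | ~a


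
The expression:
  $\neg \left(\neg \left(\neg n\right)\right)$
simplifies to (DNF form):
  $\neg n$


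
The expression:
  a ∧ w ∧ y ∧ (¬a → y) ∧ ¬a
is never true.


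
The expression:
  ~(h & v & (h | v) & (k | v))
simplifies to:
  ~h | ~v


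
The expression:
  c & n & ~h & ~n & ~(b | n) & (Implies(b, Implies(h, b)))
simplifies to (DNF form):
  False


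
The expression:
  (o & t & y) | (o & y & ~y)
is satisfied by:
  {t: True, o: True, y: True}


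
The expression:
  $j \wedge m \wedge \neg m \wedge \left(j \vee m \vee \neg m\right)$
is never true.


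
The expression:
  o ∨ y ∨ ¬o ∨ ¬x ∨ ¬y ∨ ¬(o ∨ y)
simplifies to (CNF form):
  True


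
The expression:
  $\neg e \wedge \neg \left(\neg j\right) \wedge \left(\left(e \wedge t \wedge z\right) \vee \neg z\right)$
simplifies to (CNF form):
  $j \wedge \neg e \wedge \neg z$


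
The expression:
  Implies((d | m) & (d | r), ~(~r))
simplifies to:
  r | ~d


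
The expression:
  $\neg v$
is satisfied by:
  {v: False}


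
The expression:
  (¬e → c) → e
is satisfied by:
  {e: True, c: False}
  {c: False, e: False}
  {c: True, e: True}


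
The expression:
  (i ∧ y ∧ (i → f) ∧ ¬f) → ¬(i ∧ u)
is always true.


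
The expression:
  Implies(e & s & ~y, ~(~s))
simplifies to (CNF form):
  True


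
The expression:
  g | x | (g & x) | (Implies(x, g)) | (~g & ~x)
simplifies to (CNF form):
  True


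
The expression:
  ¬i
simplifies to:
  ¬i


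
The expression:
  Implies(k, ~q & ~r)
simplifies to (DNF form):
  ~k | (~q & ~r)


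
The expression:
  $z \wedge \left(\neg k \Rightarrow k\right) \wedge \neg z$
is never true.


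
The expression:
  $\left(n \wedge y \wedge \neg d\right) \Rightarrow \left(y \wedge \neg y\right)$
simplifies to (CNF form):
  $d \vee \neg n \vee \neg y$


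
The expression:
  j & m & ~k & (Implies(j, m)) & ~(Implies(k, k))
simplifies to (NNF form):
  False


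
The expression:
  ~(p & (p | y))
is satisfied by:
  {p: False}


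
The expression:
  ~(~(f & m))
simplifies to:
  f & m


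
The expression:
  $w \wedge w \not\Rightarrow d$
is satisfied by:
  {w: True, d: False}


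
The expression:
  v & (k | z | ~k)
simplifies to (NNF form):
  v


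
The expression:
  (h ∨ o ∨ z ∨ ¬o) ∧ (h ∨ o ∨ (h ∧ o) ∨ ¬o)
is always true.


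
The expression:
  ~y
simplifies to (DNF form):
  ~y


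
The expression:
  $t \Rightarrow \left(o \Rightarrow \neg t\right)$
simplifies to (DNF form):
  $\neg o \vee \neg t$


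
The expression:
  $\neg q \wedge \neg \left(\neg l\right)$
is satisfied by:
  {l: True, q: False}


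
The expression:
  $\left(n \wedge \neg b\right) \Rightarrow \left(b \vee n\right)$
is always true.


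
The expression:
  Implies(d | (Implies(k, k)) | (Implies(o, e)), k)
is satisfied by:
  {k: True}


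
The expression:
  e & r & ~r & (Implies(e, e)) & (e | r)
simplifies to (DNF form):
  False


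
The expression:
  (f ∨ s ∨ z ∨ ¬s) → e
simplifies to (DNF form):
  e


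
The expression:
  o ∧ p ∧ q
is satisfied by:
  {p: True, o: True, q: True}


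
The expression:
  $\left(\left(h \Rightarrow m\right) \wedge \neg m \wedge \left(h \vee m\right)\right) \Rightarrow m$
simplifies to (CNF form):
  $\text{True}$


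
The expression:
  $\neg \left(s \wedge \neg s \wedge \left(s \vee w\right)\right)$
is always true.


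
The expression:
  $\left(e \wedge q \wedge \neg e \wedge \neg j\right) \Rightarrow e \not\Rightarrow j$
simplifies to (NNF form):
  $\text{True}$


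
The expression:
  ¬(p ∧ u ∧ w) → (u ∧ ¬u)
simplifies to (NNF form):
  p ∧ u ∧ w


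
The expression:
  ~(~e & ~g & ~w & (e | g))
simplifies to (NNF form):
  True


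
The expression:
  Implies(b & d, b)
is always true.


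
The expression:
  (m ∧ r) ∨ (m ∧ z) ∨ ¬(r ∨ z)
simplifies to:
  m ∨ (¬r ∧ ¬z)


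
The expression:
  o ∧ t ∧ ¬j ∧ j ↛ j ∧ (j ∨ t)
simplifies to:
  False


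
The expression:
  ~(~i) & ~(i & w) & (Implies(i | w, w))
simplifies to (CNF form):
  False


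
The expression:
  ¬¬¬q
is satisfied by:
  {q: False}


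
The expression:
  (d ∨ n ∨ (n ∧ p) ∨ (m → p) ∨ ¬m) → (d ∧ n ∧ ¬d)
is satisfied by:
  {m: True, n: False, d: False, p: False}


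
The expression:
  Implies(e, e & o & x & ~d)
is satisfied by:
  {x: True, o: True, e: False, d: False}
  {x: True, o: False, e: False, d: False}
  {o: True, d: False, x: False, e: False}
  {d: False, o: False, x: False, e: False}
  {d: True, x: True, o: True, e: False}
  {d: True, x: True, o: False, e: False}
  {d: True, o: True, x: False, e: False}
  {d: True, o: False, x: False, e: False}
  {e: True, x: True, o: True, d: False}


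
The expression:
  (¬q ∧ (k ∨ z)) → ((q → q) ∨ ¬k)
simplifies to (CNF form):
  True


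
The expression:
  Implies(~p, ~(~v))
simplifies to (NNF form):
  p | v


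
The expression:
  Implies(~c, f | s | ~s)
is always true.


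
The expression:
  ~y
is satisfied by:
  {y: False}


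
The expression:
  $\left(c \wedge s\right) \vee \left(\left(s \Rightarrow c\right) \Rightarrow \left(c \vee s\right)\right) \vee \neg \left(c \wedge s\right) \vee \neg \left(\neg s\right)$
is always true.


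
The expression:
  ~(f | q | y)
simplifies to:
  ~f & ~q & ~y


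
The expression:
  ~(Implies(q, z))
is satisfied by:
  {q: True, z: False}


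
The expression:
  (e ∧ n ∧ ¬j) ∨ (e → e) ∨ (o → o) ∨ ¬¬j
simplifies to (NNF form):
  True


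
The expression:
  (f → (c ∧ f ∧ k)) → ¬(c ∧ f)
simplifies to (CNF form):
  ¬c ∨ ¬f ∨ ¬k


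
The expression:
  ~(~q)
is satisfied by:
  {q: True}


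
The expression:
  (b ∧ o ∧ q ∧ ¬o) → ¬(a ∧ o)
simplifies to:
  True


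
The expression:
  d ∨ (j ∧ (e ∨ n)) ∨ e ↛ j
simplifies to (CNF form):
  (d ∨ e ∨ j) ∧ (d ∨ e ∨ n)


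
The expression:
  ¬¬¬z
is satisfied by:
  {z: False}


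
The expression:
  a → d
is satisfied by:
  {d: True, a: False}
  {a: False, d: False}
  {a: True, d: True}


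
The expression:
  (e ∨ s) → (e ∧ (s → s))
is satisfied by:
  {e: True, s: False}
  {s: False, e: False}
  {s: True, e: True}


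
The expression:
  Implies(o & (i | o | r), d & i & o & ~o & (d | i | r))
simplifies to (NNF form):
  ~o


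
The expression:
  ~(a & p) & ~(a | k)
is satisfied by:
  {k: False, a: False}


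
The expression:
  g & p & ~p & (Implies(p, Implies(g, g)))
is never true.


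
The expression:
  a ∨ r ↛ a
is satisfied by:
  {r: True, a: True}
  {r: True, a: False}
  {a: True, r: False}


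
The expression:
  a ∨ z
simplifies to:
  a ∨ z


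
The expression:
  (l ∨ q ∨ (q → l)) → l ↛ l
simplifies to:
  False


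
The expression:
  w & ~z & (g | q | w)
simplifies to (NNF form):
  w & ~z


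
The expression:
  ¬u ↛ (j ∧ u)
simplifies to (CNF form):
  ¬u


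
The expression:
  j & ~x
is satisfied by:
  {j: True, x: False}


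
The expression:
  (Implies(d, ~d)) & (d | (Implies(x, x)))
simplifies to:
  ~d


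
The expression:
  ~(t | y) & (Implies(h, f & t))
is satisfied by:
  {h: False, y: False, t: False}


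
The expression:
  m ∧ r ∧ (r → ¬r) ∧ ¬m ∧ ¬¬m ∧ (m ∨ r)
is never true.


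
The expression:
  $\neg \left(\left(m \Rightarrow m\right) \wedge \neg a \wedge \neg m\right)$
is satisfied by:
  {a: True, m: True}
  {a: True, m: False}
  {m: True, a: False}


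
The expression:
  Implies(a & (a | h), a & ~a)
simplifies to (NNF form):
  ~a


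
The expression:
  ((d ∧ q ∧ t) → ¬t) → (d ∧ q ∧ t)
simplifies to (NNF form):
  d ∧ q ∧ t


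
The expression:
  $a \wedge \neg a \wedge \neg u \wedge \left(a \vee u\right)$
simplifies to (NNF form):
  $\text{False}$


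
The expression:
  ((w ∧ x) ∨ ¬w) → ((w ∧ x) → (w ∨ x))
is always true.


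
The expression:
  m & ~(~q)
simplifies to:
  m & q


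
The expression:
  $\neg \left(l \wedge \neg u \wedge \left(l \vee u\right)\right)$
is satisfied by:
  {u: True, l: False}
  {l: False, u: False}
  {l: True, u: True}


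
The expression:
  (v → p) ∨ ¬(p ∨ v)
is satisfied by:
  {p: True, v: False}
  {v: False, p: False}
  {v: True, p: True}


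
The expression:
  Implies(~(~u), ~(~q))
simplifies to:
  q | ~u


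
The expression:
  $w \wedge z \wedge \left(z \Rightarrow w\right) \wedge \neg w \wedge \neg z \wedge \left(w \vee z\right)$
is never true.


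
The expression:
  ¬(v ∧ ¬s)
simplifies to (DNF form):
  s ∨ ¬v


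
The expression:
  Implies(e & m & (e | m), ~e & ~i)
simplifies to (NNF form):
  ~e | ~m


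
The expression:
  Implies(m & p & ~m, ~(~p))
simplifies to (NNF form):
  True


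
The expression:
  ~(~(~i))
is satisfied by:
  {i: False}


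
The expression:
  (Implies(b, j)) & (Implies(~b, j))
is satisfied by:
  {j: True}


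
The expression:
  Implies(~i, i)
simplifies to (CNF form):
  i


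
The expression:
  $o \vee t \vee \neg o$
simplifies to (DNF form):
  $\text{True}$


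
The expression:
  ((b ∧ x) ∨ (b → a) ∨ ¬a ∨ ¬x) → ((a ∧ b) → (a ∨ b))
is always true.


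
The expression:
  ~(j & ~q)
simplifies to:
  q | ~j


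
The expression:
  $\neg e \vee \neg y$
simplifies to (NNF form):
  $\neg e \vee \neg y$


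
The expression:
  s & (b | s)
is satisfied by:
  {s: True}


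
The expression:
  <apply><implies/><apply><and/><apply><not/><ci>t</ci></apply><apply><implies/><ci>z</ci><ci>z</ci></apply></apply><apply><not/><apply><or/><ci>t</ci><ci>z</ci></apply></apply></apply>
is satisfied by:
  {t: True, z: False}
  {z: False, t: False}
  {z: True, t: True}


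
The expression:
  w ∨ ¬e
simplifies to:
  w ∨ ¬e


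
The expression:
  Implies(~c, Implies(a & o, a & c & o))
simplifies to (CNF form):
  c | ~a | ~o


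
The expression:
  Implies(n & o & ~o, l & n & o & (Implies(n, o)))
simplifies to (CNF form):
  True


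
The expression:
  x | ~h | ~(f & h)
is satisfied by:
  {x: True, h: False, f: False}
  {h: False, f: False, x: False}
  {f: True, x: True, h: False}
  {f: True, h: False, x: False}
  {x: True, h: True, f: False}
  {h: True, x: False, f: False}
  {f: True, h: True, x: True}


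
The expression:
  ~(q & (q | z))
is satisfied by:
  {q: False}


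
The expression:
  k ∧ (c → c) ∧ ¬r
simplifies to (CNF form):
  k ∧ ¬r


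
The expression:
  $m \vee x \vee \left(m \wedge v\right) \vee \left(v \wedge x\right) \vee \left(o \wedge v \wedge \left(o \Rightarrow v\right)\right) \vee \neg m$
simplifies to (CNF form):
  $\text{True}$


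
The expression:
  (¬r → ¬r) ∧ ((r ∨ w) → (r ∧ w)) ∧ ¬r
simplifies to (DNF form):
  ¬r ∧ ¬w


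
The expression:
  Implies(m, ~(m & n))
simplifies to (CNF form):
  ~m | ~n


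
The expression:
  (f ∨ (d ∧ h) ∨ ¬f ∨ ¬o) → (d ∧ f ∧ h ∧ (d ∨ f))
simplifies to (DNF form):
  d ∧ f ∧ h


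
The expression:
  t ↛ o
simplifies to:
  t ∧ ¬o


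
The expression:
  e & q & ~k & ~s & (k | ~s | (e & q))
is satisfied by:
  {e: True, q: True, k: False, s: False}


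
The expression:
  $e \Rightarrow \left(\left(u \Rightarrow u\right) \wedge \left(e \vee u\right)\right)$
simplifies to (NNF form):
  $\text{True}$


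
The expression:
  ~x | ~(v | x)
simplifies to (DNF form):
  ~x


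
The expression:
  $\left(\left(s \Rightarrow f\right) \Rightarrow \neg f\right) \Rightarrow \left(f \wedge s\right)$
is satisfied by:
  {f: True}


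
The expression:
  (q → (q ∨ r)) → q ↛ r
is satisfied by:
  {q: True, r: False}


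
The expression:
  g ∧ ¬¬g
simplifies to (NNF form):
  g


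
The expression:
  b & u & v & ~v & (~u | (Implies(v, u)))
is never true.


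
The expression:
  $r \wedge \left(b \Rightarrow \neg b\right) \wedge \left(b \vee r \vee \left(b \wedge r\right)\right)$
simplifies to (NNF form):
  $r \wedge \neg b$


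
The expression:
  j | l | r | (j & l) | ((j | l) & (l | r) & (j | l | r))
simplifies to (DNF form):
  j | l | r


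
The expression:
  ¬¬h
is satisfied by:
  {h: True}


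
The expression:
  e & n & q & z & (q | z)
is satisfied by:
  {z: True, e: True, q: True, n: True}


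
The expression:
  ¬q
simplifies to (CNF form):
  ¬q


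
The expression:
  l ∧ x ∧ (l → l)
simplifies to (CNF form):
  l ∧ x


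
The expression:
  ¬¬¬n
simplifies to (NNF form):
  ¬n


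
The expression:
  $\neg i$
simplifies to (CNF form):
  $\neg i$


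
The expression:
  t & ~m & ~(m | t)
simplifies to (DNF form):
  False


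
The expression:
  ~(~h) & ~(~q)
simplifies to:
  h & q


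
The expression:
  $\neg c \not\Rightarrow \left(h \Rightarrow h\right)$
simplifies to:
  $\text{False}$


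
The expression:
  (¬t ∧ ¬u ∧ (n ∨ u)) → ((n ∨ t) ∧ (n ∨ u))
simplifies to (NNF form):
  True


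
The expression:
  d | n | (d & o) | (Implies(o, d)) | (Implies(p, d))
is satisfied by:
  {n: True, d: True, p: False, o: False}
  {n: True, p: False, o: False, d: False}
  {d: True, p: False, o: False, n: False}
  {d: False, p: False, o: False, n: False}
  {n: True, o: True, d: True, p: False}
  {n: True, o: True, d: False, p: False}
  {o: True, d: True, n: False, p: False}
  {o: True, n: False, p: False, d: False}
  {d: True, n: True, p: True, o: False}
  {n: True, p: True, d: False, o: False}
  {d: True, p: True, n: False, o: False}
  {p: True, n: False, o: False, d: False}
  {n: True, o: True, p: True, d: True}
  {n: True, o: True, p: True, d: False}
  {o: True, p: True, d: True, n: False}


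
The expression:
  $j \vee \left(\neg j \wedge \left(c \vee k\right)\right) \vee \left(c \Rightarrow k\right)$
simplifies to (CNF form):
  $\text{True}$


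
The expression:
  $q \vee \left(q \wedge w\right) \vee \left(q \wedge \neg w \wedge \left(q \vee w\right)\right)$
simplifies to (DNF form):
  $q$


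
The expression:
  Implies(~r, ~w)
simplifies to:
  r | ~w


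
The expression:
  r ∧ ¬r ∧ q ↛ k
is never true.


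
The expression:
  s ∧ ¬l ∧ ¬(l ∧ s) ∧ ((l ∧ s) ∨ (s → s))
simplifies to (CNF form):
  s ∧ ¬l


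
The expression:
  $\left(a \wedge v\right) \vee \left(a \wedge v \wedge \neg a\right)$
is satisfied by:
  {a: True, v: True}


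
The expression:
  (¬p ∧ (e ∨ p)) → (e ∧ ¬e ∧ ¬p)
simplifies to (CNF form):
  p ∨ ¬e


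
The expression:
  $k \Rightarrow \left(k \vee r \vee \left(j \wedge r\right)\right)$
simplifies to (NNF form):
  $\text{True}$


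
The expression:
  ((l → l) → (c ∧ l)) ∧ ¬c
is never true.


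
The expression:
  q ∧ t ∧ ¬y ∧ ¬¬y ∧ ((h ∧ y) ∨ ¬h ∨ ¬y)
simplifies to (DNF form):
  False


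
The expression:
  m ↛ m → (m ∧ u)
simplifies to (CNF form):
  True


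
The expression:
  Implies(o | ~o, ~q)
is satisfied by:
  {q: False}


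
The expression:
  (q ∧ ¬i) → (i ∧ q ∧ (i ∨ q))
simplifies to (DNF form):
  i ∨ ¬q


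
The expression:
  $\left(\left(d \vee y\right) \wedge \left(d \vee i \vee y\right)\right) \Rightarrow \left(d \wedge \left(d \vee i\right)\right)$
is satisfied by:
  {d: True, y: False}
  {y: False, d: False}
  {y: True, d: True}


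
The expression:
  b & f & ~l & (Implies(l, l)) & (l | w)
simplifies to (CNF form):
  b & f & w & ~l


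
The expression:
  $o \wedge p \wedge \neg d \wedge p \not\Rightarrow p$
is never true.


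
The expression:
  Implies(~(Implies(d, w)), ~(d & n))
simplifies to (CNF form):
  w | ~d | ~n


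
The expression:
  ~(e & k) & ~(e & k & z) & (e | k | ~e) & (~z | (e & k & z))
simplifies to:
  ~z & (~e | ~k)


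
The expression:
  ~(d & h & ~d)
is always true.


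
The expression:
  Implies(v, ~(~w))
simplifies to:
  w | ~v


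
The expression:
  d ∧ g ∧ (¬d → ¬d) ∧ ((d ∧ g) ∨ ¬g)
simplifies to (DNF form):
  d ∧ g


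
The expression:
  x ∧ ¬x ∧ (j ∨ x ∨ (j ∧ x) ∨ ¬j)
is never true.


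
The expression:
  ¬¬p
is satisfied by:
  {p: True}


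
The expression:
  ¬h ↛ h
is always true.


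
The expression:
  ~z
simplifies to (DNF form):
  ~z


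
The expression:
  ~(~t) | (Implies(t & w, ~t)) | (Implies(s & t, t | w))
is always true.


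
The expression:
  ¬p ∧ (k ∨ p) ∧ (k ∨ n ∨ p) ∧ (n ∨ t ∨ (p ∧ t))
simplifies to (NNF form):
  k ∧ ¬p ∧ (n ∨ t)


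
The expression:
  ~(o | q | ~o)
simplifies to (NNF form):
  False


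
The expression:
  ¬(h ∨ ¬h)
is never true.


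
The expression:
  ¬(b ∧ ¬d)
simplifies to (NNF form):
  d ∨ ¬b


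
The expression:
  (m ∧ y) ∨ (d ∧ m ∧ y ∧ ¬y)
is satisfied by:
  {m: True, y: True}


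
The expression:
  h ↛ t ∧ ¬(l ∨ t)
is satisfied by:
  {h: True, l: False, t: False}


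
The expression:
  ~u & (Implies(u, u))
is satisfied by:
  {u: False}


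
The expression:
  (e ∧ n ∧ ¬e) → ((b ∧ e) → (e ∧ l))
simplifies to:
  True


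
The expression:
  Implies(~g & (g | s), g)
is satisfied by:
  {g: True, s: False}
  {s: False, g: False}
  {s: True, g: True}


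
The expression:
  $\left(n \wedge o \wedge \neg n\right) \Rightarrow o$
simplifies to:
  $\text{True}$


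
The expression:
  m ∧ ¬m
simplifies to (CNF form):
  False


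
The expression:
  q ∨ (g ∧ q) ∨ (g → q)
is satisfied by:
  {q: True, g: False}
  {g: False, q: False}
  {g: True, q: True}


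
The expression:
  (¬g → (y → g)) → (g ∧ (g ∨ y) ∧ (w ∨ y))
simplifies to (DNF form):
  y ∨ (g ∧ w)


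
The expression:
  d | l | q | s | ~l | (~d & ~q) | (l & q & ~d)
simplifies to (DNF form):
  True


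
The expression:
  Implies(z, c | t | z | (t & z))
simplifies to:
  True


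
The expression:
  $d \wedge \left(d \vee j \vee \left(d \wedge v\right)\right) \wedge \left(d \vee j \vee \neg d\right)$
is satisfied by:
  {d: True}


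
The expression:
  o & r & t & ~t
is never true.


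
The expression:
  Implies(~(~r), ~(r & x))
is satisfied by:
  {x: False, r: False}
  {r: True, x: False}
  {x: True, r: False}


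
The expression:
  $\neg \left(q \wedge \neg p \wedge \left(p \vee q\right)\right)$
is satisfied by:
  {p: True, q: False}
  {q: False, p: False}
  {q: True, p: True}


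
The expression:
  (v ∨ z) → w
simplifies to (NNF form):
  w ∨ (¬v ∧ ¬z)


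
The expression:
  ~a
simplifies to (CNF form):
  ~a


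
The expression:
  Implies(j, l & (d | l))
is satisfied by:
  {l: True, j: False}
  {j: False, l: False}
  {j: True, l: True}


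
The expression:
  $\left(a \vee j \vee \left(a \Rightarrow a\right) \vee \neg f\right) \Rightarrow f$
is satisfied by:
  {f: True}


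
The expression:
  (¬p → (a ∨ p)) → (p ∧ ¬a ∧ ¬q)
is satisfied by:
  {p: False, a: False, q: False}
  {q: True, p: False, a: False}
  {p: True, q: False, a: False}


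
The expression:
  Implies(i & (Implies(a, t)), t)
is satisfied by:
  {a: True, t: True, i: False}
  {a: True, t: False, i: False}
  {t: True, a: False, i: False}
  {a: False, t: False, i: False}
  {a: True, i: True, t: True}
  {a: True, i: True, t: False}
  {i: True, t: True, a: False}


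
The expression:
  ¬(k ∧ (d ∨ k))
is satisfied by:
  {k: False}


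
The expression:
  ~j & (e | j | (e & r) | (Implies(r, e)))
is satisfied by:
  {e: True, j: False, r: False}
  {e: False, j: False, r: False}
  {r: True, e: True, j: False}


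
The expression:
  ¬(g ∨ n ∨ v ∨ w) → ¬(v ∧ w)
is always true.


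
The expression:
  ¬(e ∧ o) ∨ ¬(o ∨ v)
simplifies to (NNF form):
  ¬e ∨ ¬o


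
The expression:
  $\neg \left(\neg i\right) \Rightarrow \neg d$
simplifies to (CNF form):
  $\neg d \vee \neg i$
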